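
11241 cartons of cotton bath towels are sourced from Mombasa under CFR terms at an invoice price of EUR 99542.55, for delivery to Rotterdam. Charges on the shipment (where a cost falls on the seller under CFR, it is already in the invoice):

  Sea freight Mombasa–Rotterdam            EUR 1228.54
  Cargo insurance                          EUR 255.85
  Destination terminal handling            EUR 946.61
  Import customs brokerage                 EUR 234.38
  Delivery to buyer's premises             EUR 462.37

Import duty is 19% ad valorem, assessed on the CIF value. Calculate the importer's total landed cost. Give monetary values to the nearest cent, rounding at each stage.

Total landed cost: EUR 120403.46

CFR: the seller pays costs through ocean freight to the destination port, but not insurance.
Already in the invoice (seller's account under CFR): freight — exclude.
CIF value = CFR price + insurance = 99542.55 + 255.85 = 99798.40
Import duty = 99798.40 × 19% = 18961.70
Buyer bears: insurance 255.85 + destination terminal 946.61 + brokerage 234.38 + delivery 462.37 + duty 18961.70 = 20860.91
Landed cost = invoice 99542.55 + 20860.91 = 120403.46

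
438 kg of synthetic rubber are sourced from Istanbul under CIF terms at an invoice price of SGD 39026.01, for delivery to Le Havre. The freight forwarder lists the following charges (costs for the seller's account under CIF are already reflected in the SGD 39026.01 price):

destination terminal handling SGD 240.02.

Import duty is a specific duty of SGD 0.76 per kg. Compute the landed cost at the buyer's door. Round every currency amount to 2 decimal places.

Total landed cost: SGD 39598.91

CIF: the seller pays costs through ocean freight and marine insurance to the destination port.
The CIF price already equals the CIF value: 39026.01
Import duty = 438 × 0.76 = 332.88
Buyer bears: destination terminal 240.02 + duty 332.88 = 572.90
Landed cost = invoice 39026.01 + 572.90 = 39598.91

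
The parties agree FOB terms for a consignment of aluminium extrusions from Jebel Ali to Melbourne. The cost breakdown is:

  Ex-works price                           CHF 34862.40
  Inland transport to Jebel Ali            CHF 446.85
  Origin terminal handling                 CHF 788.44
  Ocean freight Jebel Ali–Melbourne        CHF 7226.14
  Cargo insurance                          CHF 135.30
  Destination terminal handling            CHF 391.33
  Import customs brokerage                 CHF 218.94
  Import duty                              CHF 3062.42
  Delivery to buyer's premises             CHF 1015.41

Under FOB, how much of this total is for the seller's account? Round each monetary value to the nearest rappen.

Seller's account: CHF 36097.69

FOB: the seller bears costs until goods are on board at the origin port; the buyer bears freight, insurance and all costs thereafter.
Seller's account: goods 34862.40 + inland to port 446.85 + origin terminal 788.44 = 36097.69
Buyer's account: freight 7226.14 + insurance 135.30 + destination terminal 391.33 + brokerage 218.94 + duty 3062.42 + delivery 1015.41 = 12049.54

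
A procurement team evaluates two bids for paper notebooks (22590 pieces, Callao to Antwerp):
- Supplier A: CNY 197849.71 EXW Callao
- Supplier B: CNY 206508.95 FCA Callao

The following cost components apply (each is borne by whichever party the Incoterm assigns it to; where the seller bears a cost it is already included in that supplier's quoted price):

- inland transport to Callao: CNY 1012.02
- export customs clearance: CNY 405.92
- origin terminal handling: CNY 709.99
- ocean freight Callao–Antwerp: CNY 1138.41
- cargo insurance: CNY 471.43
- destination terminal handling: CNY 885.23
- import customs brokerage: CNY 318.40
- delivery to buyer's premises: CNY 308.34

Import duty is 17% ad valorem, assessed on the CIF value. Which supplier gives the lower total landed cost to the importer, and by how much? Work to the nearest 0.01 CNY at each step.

Supplier A is cheaper by CNY 8472.32

Supplier A (EXW):
CIF value = EXW price + inland to port + export clearance + origin terminal + freight + insurance = 197849.71 + 1012.02 + 405.92 + 709.99 + 1138.41 + 471.43 = 201587.48
Import duty = 201587.48 × 17% = 34269.87
Buyer bears (A): 1012.02 + 405.92 + 709.99 + 1138.41 + 471.43 + 885.23 + 318.40 + 308.34 = 5249.74
Landed cost (A) = invoice 197849.71 + 5249.74 + duty 34269.87 = 237369.32
Supplier B (FCA):
CIF value = FCA price + origin terminal + freight + insurance = 206508.95 + 709.99 + 1138.41 + 471.43 = 208828.78
Import duty = 208828.78 × 17% = 35500.89
Buyer bears (B): 709.99 + 1138.41 + 471.43 + 885.23 + 318.40 + 308.34 = 3831.80
Landed cost (B) = invoice 206508.95 + 3831.80 + duty 35500.89 = 245841.64
Difference = |237369.32 − 245841.64| = 8472.32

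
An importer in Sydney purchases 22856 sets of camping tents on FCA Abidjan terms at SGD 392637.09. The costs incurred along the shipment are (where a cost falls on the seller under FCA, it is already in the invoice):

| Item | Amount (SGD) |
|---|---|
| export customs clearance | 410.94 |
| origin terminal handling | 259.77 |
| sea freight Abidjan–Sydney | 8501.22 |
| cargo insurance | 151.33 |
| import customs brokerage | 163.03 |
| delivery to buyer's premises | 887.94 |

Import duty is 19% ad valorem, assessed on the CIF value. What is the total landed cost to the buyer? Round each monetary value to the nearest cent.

Total landed cost: SGD 478894.77

FCA: the seller delivers export-cleared goods to the carrier; the buyer bears costs from that point.
Already in the invoice (seller's account under FCA): export clearance — exclude.
CIF value = FCA price + origin terminal + freight + insurance = 392637.09 + 259.77 + 8501.22 + 151.33 = 401549.41
Import duty = 401549.41 × 19% = 76294.39
Buyer bears: origin terminal 259.77 + freight 8501.22 + insurance 151.33 + brokerage 163.03 + delivery 887.94 + duty 76294.39 = 86257.68
Landed cost = invoice 392637.09 + 86257.68 = 478894.77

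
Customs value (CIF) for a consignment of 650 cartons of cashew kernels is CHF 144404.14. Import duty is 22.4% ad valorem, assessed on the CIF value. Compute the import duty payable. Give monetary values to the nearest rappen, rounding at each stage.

Import duty = 144404.14 × 22.4% = 32346.53

Import duty: CHF 32346.53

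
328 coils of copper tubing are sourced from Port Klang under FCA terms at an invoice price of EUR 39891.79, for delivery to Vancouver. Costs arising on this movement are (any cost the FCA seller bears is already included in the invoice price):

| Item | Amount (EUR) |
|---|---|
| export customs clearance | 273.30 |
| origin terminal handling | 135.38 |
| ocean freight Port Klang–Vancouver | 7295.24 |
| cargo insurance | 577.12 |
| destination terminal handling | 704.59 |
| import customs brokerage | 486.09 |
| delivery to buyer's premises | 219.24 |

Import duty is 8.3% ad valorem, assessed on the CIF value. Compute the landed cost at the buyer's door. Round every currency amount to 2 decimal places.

FCA: the seller delivers export-cleared goods to the carrier; the buyer bears costs from that point.
Already in the invoice (seller's account under FCA): export clearance — exclude.
CIF value = FCA price + origin terminal + freight + insurance = 39891.79 + 135.38 + 7295.24 + 577.12 = 47899.53
Import duty = 47899.53 × 8.3% = 3975.66
Buyer bears: origin terminal 135.38 + freight 7295.24 + insurance 577.12 + destination terminal 704.59 + brokerage 486.09 + delivery 219.24 + duty 3975.66 = 13393.32
Landed cost = invoice 39891.79 + 13393.32 = 53285.11

Total landed cost: EUR 53285.11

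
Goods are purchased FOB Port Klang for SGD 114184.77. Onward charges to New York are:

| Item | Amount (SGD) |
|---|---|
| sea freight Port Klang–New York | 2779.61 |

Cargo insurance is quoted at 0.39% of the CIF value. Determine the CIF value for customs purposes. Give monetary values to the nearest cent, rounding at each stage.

CIF value: SGD 117422.33

Let C be the CIF value. C = FOB price + freight + 0.39% × C
C − 0.39% × C = 114184.77 + 2779.61
0.9961 × C = 116964.38
C = 116964.38 / 0.9961 = 117422.33
Insurance premium = 0.39% × 117422.33 = 457.95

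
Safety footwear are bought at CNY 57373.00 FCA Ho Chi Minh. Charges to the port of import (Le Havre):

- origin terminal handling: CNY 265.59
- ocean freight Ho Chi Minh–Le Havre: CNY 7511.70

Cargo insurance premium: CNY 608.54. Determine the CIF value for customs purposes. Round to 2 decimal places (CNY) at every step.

CIF = FCA price + pre-shipment costs + freight + insurance
CIF = 57373.00 + 265.59 + 7511.70 + 608.54 = 65758.83

CIF value: CNY 65758.83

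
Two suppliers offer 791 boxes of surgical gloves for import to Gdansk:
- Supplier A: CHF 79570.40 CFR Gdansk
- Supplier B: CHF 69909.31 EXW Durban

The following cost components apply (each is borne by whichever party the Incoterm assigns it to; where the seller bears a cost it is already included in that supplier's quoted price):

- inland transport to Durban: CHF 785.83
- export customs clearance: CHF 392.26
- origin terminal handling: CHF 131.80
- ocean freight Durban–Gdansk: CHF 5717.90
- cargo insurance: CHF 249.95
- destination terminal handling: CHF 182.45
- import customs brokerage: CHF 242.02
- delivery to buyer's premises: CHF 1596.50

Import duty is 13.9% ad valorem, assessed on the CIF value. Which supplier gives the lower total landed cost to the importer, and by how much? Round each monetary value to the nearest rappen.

Supplier A (CFR):
CIF value = CFR price + insurance = 79570.40 + 249.95 = 79820.35
Import duty = 79820.35 × 13.9% = 11095.03
Buyer bears (A): 249.95 + 182.45 + 242.02 + 1596.50 = 2270.92
Landed cost (A) = invoice 79570.40 + 2270.92 + duty 11095.03 = 92936.35
Supplier B (EXW):
CIF value = EXW price + inland to port + export clearance + origin terminal + freight + insurance = 69909.31 + 785.83 + 392.26 + 131.80 + 5717.90 + 249.95 = 77187.05
Import duty = 77187.05 × 13.9% = 10729.00
Buyer bears (B): 785.83 + 392.26 + 131.80 + 5717.90 + 249.95 + 182.45 + 242.02 + 1596.50 = 9298.71
Landed cost (B) = invoice 69909.31 + 9298.71 + duty 10729.00 = 89937.02
Difference = |92936.35 − 89937.02| = 2999.33

Supplier B is cheaper by CHF 2999.33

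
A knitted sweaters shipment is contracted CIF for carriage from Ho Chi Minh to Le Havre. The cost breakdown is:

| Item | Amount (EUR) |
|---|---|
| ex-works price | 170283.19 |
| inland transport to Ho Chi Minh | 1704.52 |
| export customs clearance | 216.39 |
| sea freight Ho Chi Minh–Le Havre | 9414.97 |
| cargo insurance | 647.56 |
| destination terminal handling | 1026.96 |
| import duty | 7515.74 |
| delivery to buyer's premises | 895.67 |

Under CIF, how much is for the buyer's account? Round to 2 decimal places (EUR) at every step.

Buyer's account: EUR 9438.37

CIF: the seller pays costs through ocean freight and marine insurance to the destination port.
Seller's account: goods 170283.19 + inland to port 1704.52 + export clearance 216.39 + freight 9414.97 + insurance 647.56 = 182266.63
Buyer's account: destination terminal 1026.96 + duty 7515.74 + delivery 895.67 = 9438.37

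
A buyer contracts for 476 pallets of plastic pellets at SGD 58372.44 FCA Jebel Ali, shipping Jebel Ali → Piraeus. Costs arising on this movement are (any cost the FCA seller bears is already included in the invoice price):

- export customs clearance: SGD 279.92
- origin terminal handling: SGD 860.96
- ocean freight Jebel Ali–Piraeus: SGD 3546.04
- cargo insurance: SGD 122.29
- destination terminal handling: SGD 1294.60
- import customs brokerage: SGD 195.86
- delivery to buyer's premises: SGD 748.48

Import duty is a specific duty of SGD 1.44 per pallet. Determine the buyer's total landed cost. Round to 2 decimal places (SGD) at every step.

FCA: the seller delivers export-cleared goods to the carrier; the buyer bears costs from that point.
Already in the invoice (seller's account under FCA): export clearance — exclude.
CIF value = FCA price + origin terminal + freight + insurance = 58372.44 + 860.96 + 3546.04 + 122.29 = 62901.73
Import duty = 476 × 1.44 = 685.44
Buyer bears: origin terminal 860.96 + freight 3546.04 + insurance 122.29 + destination terminal 1294.60 + brokerage 195.86 + delivery 748.48 + duty 685.44 = 7453.67
Landed cost = invoice 58372.44 + 7453.67 = 65826.11

Total landed cost: SGD 65826.11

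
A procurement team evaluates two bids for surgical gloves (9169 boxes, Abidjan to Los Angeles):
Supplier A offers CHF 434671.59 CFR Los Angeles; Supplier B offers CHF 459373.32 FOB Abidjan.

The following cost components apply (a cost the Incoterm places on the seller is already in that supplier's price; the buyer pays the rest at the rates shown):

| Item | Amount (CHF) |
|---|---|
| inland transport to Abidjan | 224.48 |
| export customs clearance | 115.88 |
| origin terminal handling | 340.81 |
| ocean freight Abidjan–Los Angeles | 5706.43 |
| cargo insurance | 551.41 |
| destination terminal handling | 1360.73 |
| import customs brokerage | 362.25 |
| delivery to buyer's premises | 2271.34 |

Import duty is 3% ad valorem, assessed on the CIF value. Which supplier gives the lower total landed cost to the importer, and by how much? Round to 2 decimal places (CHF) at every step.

Supplier A is cheaper by CHF 31320.40

Supplier A (CFR):
CIF value = CFR price + insurance = 434671.59 + 551.41 = 435223.00
Import duty = 435223.00 × 3% = 13056.69
Buyer bears (A): 551.41 + 1360.73 + 362.25 + 2271.34 = 4545.73
Landed cost (A) = invoice 434671.59 + 4545.73 + duty 13056.69 = 452274.01
Supplier B (FOB):
CIF value = FOB price + freight + insurance = 459373.32 + 5706.43 + 551.41 = 465631.16
Import duty = 465631.16 × 3% = 13968.93
Buyer bears (B): 5706.43 + 551.41 + 1360.73 + 362.25 + 2271.34 = 10252.16
Landed cost (B) = invoice 459373.32 + 10252.16 + duty 13968.93 = 483594.41
Difference = |452274.01 − 483594.41| = 31320.40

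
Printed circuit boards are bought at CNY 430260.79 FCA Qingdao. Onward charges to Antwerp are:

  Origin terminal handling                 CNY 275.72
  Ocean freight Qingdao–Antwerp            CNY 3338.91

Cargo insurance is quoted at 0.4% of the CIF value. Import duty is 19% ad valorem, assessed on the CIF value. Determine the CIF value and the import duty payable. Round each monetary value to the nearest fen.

CIF value: CNY 435617.89; import duty: CNY 82767.40

Let C be the CIF value. C = FCA price + pre-shipment costs + freight + 0.4% × C
C − 0.4% × C = 430260.79 + 275.72 + 3338.91
0.996 × C = 433875.42
C = 433875.42 / 0.996 = 435617.89
Insurance premium = 0.4% × 435617.89 = 1742.47
Import duty = 435617.89 × 19% = 82767.40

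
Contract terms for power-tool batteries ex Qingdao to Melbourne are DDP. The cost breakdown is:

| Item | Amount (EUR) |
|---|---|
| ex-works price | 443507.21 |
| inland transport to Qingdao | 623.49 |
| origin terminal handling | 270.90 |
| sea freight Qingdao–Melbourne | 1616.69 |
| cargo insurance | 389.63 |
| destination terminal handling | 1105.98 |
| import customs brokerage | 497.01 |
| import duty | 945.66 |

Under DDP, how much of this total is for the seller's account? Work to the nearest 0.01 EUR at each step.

Seller's account: EUR 448956.57

DDP: the seller bears all costs including import duty.
Seller's account: goods 443507.21 + inland to port 623.49 + origin terminal 270.90 + freight 1616.69 + insurance 389.63 + destination terminal 1105.98 + brokerage 497.01 + duty 945.66 = 448956.57
Buyer's account: 0.00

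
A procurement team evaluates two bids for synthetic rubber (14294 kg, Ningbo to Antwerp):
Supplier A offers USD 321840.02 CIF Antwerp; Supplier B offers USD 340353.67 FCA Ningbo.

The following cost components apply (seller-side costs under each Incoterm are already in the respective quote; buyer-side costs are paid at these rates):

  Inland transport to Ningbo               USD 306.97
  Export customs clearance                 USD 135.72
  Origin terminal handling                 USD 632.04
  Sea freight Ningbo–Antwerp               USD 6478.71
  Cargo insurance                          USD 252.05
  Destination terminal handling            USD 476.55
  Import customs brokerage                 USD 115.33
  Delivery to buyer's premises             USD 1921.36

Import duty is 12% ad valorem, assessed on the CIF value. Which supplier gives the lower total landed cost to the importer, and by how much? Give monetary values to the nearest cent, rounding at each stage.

Supplier A (CIF):
The CIF price already equals the CIF value: 321840.02
Import duty = 321840.02 × 12% = 38620.80
Buyer bears (A): 476.55 + 115.33 + 1921.36 = 2513.24
Landed cost (A) = invoice 321840.02 + 2513.24 + duty 38620.80 = 362974.06
Supplier B (FCA):
CIF value = FCA price + origin terminal + freight + insurance = 340353.67 + 632.04 + 6478.71 + 252.05 = 347716.47
Import duty = 347716.47 × 12% = 41725.98
Buyer bears (B): 632.04 + 6478.71 + 252.05 + 476.55 + 115.33 + 1921.36 = 9876.04
Landed cost (B) = invoice 340353.67 + 9876.04 + duty 41725.98 = 391955.69
Difference = |362974.06 − 391955.69| = 28981.63

Supplier A is cheaper by USD 28981.63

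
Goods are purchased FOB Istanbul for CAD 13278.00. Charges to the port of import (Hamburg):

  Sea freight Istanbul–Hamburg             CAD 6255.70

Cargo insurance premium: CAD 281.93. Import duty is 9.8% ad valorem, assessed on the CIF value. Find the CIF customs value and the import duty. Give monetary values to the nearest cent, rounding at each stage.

CIF value: CAD 19815.63; import duty: CAD 1941.93

CIF = FOB price + freight + insurance
CIF = 13278.00 + 6255.70 + 281.93 = 19815.63
Import duty = 19815.63 × 9.8% = 1941.93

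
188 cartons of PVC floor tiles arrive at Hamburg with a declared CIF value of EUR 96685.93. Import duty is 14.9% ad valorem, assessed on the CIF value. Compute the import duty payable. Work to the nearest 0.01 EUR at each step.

Import duty: EUR 14406.20

Import duty = 96685.93 × 14.9% = 14406.20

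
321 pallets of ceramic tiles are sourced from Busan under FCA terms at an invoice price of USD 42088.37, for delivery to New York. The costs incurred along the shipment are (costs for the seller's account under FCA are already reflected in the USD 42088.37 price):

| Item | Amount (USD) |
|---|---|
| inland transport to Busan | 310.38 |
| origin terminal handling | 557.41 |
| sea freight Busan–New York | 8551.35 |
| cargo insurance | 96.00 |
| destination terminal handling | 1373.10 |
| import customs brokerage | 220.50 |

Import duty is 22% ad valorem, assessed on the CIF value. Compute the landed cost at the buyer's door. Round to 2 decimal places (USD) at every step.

FCA: the seller delivers export-cleared goods to the carrier; the buyer bears costs from that point.
Already in the invoice (seller's account under FCA): inland to port — exclude.
CIF value = FCA price + origin terminal + freight + insurance = 42088.37 + 557.41 + 8551.35 + 96.00 = 51293.13
Import duty = 51293.13 × 22% = 11284.49
Buyer bears: origin terminal 557.41 + freight 8551.35 + insurance 96.00 + destination terminal 1373.10 + brokerage 220.50 + duty 11284.49 = 22082.85
Landed cost = invoice 42088.37 + 22082.85 = 64171.22

Total landed cost: USD 64171.22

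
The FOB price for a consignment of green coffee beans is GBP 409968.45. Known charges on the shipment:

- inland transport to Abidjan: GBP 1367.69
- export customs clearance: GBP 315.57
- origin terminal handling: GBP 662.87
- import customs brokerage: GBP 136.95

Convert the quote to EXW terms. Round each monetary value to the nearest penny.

EXW price: GBP 407622.32

Not relevant to the conversion: brokerage — on the buyer under both terms; not part of either seller's price.
From FOB to EXW, the seller no longer bears: inland to port, export clearance, origin terminal.
EXW price = 409968.45 − 1367.69 − 315.57 − 662.87 = 407622.32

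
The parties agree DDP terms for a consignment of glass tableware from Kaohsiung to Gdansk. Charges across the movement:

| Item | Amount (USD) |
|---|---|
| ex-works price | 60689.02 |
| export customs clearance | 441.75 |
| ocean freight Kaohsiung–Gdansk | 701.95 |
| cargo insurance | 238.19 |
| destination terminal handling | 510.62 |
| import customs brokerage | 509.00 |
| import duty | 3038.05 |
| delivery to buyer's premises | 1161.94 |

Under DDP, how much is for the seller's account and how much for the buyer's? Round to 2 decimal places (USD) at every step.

Seller: USD 67290.52; buyer: USD 0.00

DDP: the seller bears all costs including import duty.
Seller's account: goods 60689.02 + export clearance 441.75 + freight 701.95 + insurance 238.19 + destination terminal 510.62 + brokerage 509.00 + duty 3038.05 + delivery 1161.94 = 67290.52
Buyer's account: 0.00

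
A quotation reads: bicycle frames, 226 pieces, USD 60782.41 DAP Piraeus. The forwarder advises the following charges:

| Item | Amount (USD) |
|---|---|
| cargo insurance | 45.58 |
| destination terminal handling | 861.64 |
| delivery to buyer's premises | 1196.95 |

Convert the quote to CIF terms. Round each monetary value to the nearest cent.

Not relevant to the conversion: insurance — on the seller under both DAP and CIF; already in the DAP price and stays in the CIF price.
From DAP to CIF, the seller no longer bears: destination terminal, delivery.
CIF price = 60782.41 − 861.64 − 1196.95 = 58723.82

CIF price: USD 58723.82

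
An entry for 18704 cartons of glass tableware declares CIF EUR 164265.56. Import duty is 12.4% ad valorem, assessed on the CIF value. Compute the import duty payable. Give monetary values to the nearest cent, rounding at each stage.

Import duty: EUR 20368.93

Import duty = 164265.56 × 12.4% = 20368.93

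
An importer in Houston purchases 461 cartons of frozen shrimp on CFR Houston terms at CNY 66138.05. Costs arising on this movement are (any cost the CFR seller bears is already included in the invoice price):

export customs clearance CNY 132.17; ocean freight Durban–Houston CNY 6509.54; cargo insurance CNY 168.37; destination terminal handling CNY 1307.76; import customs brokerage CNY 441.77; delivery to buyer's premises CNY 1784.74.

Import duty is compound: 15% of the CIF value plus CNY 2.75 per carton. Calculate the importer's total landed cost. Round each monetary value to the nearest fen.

Total landed cost: CNY 81054.40

CFR: the seller pays costs through ocean freight to the destination port, but not insurance.
Already in the invoice (seller's account under CFR): export clearance, freight — exclude.
CIF value = CFR price + insurance = 66138.05 + 168.37 = 66306.42
Ad valorem component: 66306.42 × 15% = 9945.96
Specific component: 461 × 2.75 = 1267.75
Import duty = 9945.96 + 1267.75 = 11213.71
Buyer bears: insurance 168.37 + destination terminal 1307.76 + brokerage 441.77 + delivery 1784.74 + duty 11213.71 = 14916.35
Landed cost = invoice 66138.05 + 14916.35 = 81054.40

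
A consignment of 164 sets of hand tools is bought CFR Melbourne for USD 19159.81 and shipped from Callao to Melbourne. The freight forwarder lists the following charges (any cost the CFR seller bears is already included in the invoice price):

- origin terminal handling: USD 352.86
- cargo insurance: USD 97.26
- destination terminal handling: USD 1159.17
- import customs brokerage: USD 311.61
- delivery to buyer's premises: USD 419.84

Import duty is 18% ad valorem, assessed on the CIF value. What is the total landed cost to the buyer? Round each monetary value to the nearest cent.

Total landed cost: USD 24613.96

CFR: the seller pays costs through ocean freight to the destination port, but not insurance.
Already in the invoice (seller's account under CFR): origin terminal — exclude.
CIF value = CFR price + insurance = 19159.81 + 97.26 = 19257.07
Import duty = 19257.07 × 18% = 3466.27
Buyer bears: insurance 97.26 + destination terminal 1159.17 + brokerage 311.61 + delivery 419.84 + duty 3466.27 = 5454.15
Landed cost = invoice 19159.81 + 5454.15 = 24613.96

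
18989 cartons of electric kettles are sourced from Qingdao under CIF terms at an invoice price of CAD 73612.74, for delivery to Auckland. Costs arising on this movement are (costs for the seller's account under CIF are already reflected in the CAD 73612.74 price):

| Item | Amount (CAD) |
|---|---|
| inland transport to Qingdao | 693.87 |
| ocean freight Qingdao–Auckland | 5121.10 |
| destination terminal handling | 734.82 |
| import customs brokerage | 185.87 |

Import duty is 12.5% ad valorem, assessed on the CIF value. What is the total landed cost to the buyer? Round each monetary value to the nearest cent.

CIF: the seller pays costs through ocean freight and marine insurance to the destination port.
Already in the invoice (seller's account under CIF): inland to port, freight — exclude.
The CIF price already equals the CIF value: 73612.74
Import duty = 73612.74 × 12.5% = 9201.59
Buyer bears: destination terminal 734.82 + brokerage 185.87 + duty 9201.59 = 10122.28
Landed cost = invoice 73612.74 + 10122.28 = 83735.02

Total landed cost: CAD 83735.02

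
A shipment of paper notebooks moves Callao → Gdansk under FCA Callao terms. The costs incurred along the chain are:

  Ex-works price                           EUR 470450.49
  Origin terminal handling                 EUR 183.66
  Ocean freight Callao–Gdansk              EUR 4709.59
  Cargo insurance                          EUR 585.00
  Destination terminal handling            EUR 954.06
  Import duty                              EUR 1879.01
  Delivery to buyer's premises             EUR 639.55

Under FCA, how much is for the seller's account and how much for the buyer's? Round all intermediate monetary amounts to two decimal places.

Seller: EUR 470450.49; buyer: EUR 8950.87

FCA: the seller delivers export-cleared goods to the carrier; the buyer bears costs from that point.
Seller's account: goods 470450.49 = 470450.49
Buyer's account: origin terminal 183.66 + freight 4709.59 + insurance 585.00 + destination terminal 954.06 + duty 1879.01 + delivery 639.55 = 8950.87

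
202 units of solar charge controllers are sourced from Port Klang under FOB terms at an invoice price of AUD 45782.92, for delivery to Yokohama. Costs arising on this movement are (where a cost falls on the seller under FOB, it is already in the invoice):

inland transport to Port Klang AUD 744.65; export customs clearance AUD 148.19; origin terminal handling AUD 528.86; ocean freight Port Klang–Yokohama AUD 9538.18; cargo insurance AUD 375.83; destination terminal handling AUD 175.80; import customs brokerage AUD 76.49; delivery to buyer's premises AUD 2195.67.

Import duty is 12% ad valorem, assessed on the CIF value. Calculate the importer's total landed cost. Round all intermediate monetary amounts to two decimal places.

Total landed cost: AUD 64828.52

FOB: the seller bears costs until goods are on board at the origin port; the buyer bears freight, insurance and all costs thereafter.
Already in the invoice (seller's account under FOB): inland to port, export clearance, origin terminal — exclude.
CIF value = FOB price + freight + insurance = 45782.92 + 9538.18 + 375.83 = 55696.93
Import duty = 55696.93 × 12% = 6683.63
Buyer bears: freight 9538.18 + insurance 375.83 + destination terminal 175.80 + brokerage 76.49 + delivery 2195.67 + duty 6683.63 = 19045.60
Landed cost = invoice 45782.92 + 19045.60 = 64828.52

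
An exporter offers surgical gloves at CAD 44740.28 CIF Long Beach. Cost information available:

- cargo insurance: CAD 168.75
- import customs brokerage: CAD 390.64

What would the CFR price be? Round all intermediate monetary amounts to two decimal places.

CFR price: CAD 44571.53

Not relevant to the conversion: brokerage — on the buyer under both terms; not part of either seller's price.
From CIF to CFR, the seller no longer bears: insurance.
CFR price = 44740.28 − 168.75 = 44571.53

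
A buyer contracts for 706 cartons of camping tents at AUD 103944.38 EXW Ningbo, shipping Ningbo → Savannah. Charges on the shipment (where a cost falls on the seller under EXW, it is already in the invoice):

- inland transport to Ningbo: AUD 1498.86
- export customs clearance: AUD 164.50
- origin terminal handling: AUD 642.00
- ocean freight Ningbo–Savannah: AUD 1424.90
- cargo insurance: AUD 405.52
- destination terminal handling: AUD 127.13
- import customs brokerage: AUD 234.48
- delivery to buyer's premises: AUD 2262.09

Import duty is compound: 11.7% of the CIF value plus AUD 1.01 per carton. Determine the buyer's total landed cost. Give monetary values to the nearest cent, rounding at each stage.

EXW: the seller makes goods available at their premises; the buyer bears all onward costs.
CIF value = EXW price + inland to port + export clearance + origin terminal + freight + insurance = 103944.38 + 1498.86 + 164.50 + 642.00 + 1424.90 + 405.52 = 108080.16
Ad valorem component: 108080.16 × 11.7% = 12645.38
Specific component: 706 × 1.01 = 713.06
Import duty = 12645.38 + 713.06 = 13358.44
Buyer bears: inland to port 1498.86 + export clearance 164.50 + origin terminal 642.00 + freight 1424.90 + insurance 405.52 + destination terminal 127.13 + brokerage 234.48 + delivery 2262.09 + duty 13358.44 = 20117.92
Landed cost = invoice 103944.38 + 20117.92 = 124062.30

Total landed cost: AUD 124062.30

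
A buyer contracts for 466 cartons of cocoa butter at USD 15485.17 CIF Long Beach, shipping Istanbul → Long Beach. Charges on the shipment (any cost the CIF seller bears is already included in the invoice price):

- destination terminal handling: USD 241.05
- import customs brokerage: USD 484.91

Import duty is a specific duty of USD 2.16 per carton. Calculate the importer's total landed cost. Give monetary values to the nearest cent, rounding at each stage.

CIF: the seller pays costs through ocean freight and marine insurance to the destination port.
The CIF price already equals the CIF value: 15485.17
Import duty = 466 × 2.16 = 1006.56
Buyer bears: destination terminal 241.05 + brokerage 484.91 + duty 1006.56 = 1732.52
Landed cost = invoice 15485.17 + 1732.52 = 17217.69

Total landed cost: USD 17217.69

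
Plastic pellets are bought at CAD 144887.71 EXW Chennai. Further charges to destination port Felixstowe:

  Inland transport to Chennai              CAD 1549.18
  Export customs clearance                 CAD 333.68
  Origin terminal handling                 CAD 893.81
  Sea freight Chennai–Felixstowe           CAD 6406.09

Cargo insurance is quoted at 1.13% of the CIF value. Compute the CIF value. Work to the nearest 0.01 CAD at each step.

CIF value: CAD 155831.36

Let C be the CIF value. C = EXW price + pre-shipment costs + freight + 1.13% × C
C − 1.13% × C = 144887.71 + 1549.18 + 333.68 + 893.81 + 6406.09
0.9887 × C = 154070.47
C = 154070.47 / 0.9887 = 155831.36
Insurance premium = 1.13% × 155831.36 = 1760.89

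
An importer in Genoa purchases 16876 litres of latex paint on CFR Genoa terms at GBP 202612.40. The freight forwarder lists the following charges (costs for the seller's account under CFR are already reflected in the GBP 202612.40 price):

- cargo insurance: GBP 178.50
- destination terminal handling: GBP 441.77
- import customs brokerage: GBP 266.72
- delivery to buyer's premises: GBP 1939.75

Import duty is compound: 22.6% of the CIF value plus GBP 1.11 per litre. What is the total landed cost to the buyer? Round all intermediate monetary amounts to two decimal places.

Total landed cost: GBP 270002.24

CFR: the seller pays costs through ocean freight to the destination port, but not insurance.
CIF value = CFR price + insurance = 202612.40 + 178.50 = 202790.90
Ad valorem component: 202790.90 × 22.6% = 45830.74
Specific component: 16876 × 1.11 = 18732.36
Import duty = 45830.74 + 18732.36 = 64563.10
Buyer bears: insurance 178.50 + destination terminal 441.77 + brokerage 266.72 + delivery 1939.75 + duty 64563.10 = 67389.84
Landed cost = invoice 202612.40 + 67389.84 = 270002.24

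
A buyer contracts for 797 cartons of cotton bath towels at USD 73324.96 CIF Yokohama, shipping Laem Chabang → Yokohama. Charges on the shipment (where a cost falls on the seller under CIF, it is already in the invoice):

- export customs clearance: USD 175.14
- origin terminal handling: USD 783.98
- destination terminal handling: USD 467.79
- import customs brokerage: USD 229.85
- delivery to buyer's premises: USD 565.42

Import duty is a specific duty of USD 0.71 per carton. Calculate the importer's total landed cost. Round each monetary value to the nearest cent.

CIF: the seller pays costs through ocean freight and marine insurance to the destination port.
Already in the invoice (seller's account under CIF): export clearance, origin terminal — exclude.
The CIF price already equals the CIF value: 73324.96
Import duty = 797 × 0.71 = 565.87
Buyer bears: destination terminal 467.79 + brokerage 229.85 + delivery 565.42 + duty 565.87 = 1828.93
Landed cost = invoice 73324.96 + 1828.93 = 75153.89

Total landed cost: USD 75153.89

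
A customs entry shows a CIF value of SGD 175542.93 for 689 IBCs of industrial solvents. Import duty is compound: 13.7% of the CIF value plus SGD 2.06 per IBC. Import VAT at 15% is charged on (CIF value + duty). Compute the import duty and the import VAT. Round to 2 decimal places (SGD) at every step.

Import duty: SGD 25468.72; import VAT: SGD 30151.75

Ad valorem component: 175542.93 × 13.7% = 24049.38
Specific component: 689 × 2.06 = 1419.34
Import duty = 24049.38 + 1419.34 = 25468.72
VAT base = CIF + duty = 175542.93 + 25468.72 = 201011.65
Import VAT = 201011.65 × 15% = 30151.75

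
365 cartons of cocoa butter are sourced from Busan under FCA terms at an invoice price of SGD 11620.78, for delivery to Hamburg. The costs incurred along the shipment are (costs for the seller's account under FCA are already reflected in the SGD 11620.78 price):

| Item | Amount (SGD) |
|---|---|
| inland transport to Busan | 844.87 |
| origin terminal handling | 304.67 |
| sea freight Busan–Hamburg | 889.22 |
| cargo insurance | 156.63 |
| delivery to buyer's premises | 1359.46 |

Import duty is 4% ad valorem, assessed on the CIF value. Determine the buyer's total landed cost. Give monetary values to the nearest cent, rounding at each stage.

Total landed cost: SGD 14849.61

FCA: the seller delivers export-cleared goods to the carrier; the buyer bears costs from that point.
Already in the invoice (seller's account under FCA): inland to port — exclude.
CIF value = FCA price + origin terminal + freight + insurance = 11620.78 + 304.67 + 889.22 + 156.63 = 12971.30
Import duty = 12971.30 × 4% = 518.85
Buyer bears: origin terminal 304.67 + freight 889.22 + insurance 156.63 + delivery 1359.46 + duty 518.85 = 3228.83
Landed cost = invoice 11620.78 + 3228.83 = 14849.61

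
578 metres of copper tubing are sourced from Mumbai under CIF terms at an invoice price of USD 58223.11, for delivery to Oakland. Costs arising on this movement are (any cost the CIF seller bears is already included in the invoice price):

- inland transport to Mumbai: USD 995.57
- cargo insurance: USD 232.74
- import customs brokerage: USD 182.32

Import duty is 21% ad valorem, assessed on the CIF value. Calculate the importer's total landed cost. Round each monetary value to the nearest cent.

Total landed cost: USD 70632.28

CIF: the seller pays costs through ocean freight and marine insurance to the destination port.
Already in the invoice (seller's account under CIF): inland to port, insurance — exclude.
The CIF price already equals the CIF value: 58223.11
Import duty = 58223.11 × 21% = 12226.85
Buyer bears: brokerage 182.32 + duty 12226.85 = 12409.17
Landed cost = invoice 58223.11 + 12409.17 = 70632.28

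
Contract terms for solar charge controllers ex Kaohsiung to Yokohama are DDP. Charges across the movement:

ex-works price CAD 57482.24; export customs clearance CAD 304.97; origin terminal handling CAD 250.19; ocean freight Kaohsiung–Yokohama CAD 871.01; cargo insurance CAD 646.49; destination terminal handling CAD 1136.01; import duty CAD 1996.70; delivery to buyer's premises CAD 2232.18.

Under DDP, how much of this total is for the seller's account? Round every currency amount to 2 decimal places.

DDP: the seller bears all costs including import duty.
Seller's account: goods 57482.24 + export clearance 304.97 + origin terminal 250.19 + freight 871.01 + insurance 646.49 + destination terminal 1136.01 + duty 1996.70 + delivery 2232.18 = 64919.79
Buyer's account: 0.00

Seller's account: CAD 64919.79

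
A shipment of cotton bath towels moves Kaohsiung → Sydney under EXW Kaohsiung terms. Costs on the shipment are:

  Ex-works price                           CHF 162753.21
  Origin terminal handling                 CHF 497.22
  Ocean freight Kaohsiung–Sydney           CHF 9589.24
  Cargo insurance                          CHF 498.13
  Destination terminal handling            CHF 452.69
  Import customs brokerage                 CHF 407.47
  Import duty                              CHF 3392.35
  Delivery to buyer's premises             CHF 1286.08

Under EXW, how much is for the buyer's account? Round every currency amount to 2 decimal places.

Buyer's account: CHF 16123.18

EXW: the seller makes goods available at their premises; the buyer bears all onward costs.
Seller's account: goods 162753.21 = 162753.21
Buyer's account: origin terminal 497.22 + freight 9589.24 + insurance 498.13 + destination terminal 452.69 + brokerage 407.47 + duty 3392.35 + delivery 1286.08 = 16123.18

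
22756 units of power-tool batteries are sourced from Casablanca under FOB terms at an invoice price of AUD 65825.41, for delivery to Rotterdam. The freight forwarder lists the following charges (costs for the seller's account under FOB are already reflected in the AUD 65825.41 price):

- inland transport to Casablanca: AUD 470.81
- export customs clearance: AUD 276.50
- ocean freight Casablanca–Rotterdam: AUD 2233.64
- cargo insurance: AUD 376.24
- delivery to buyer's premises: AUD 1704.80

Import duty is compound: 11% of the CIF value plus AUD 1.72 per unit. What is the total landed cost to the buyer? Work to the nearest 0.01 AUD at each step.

FOB: the seller bears costs until goods are on board at the origin port; the buyer bears freight, insurance and all costs thereafter.
Already in the invoice (seller's account under FOB): inland to port, export clearance — exclude.
CIF value = FOB price + freight + insurance = 65825.41 + 2233.64 + 376.24 = 68435.29
Ad valorem component: 68435.29 × 11% = 7527.88
Specific component: 22756 × 1.72 = 39140.32
Import duty = 7527.88 + 39140.32 = 46668.20
Buyer bears: freight 2233.64 + insurance 376.24 + delivery 1704.80 + duty 46668.20 = 50982.88
Landed cost = invoice 65825.41 + 50982.88 = 116808.29

Total landed cost: AUD 116808.29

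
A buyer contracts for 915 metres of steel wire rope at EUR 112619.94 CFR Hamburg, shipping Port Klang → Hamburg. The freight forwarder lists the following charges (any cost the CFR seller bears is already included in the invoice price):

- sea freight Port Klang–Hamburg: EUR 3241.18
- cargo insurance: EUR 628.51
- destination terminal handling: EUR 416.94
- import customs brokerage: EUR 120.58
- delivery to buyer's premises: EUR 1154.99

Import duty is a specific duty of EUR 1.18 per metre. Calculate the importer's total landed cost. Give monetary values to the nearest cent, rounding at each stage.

Total landed cost: EUR 116020.66

CFR: the seller pays costs through ocean freight to the destination port, but not insurance.
Already in the invoice (seller's account under CFR): freight — exclude.
CIF value = CFR price + insurance = 112619.94 + 628.51 = 113248.45
Import duty = 915 × 1.18 = 1079.70
Buyer bears: insurance 628.51 + destination terminal 416.94 + brokerage 120.58 + delivery 1154.99 + duty 1079.70 = 3400.72
Landed cost = invoice 112619.94 + 3400.72 = 116020.66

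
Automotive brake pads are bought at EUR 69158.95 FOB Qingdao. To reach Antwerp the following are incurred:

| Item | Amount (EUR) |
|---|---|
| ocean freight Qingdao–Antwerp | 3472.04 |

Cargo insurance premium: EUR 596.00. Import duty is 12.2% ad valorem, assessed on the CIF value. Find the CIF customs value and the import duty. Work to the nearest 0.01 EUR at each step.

CIF value: EUR 73226.99; import duty: EUR 8933.69

CIF = FOB price + freight + insurance
CIF = 69158.95 + 3472.04 + 596.00 = 73226.99
Import duty = 73226.99 × 12.2% = 8933.69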